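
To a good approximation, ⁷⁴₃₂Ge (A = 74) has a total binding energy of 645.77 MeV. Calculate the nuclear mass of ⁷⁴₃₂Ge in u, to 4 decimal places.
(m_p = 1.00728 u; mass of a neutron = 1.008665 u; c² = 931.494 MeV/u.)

Mass defect = 645.77 MeV / (931.494 MeV/u) = 0.693263 u
Constituent mass = 32(1.00728) + 42(1.008665) = 74.596890 u
Nuclear mass = 74.596890 − 0.693263 = 73.903627 u ≈ 73.9036 u (to 4 decimal places)

73.9036 u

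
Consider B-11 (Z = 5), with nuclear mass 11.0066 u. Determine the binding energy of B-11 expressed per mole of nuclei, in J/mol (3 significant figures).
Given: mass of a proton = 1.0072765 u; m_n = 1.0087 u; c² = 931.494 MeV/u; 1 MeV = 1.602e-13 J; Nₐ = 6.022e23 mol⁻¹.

Σm = 5·m_p + 6·m_n = 5.0363825 + 6.0522 = 11.0885825 u
Δm = 11.0885825 − 11.0066 = 0.0819825 u
Converting to energy: 0.0819825 u × 931.494 MeV/u = 76.3662 MeV
Per nucleus in joules: 76.3662 MeV × 1.602e-13 J/MeV = 1.2234e-11 J
Per mole: 1.2234e-11 J × 6.022e23 mol⁻¹ = 7.3673e+12 J/mol

7.37e+12 J/mol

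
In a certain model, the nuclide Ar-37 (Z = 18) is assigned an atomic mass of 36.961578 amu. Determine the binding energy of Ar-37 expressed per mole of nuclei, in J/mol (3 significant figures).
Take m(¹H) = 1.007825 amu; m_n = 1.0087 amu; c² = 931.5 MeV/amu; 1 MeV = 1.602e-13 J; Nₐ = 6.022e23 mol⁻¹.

With 18 protons and 19 neutrons (A = 37):
Total constituent mass: 18 × 1.007825 + 19 × 1.0087 = 37.306150 amu
The mass defect is 37.306150 − 36.961578 = 0.344572 amu.
E_B = 0.344572 × 931.5 = 320.969 MeV
Per nucleus in joules: 320.969 MeV × 1.602e-13 J/MeV = 5.1419e-11 J
Per mole: 5.1419e-11 J × 6.022e23 mol⁻¹ = 3.0965e+13 J/mol

3.10e+13 J/mol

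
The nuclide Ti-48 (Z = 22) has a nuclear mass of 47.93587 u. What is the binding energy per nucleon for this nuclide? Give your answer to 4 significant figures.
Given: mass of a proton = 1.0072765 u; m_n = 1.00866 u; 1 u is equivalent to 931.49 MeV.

Z = 22, so N = A − Z = 48 − 22 = 26.
Total constituent mass: 22 × 1.0072765 + 26 × 1.00866 = 48.3852430 u
Mass defect Δm = 48.3852430 − 47.93587 = 0.4493730 u
Converting to energy: 0.4493730 u × 931.49 MeV/u = 418.586 MeV
Per nucleon: 418.586 / 48 = 8.721 MeV

8.721 MeV/nucleon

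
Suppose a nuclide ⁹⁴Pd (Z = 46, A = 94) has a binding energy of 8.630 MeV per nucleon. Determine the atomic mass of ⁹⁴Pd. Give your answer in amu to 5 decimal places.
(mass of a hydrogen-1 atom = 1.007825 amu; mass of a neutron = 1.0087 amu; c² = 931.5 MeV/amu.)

Total binding energy = 94 × 8.630 = 811.220 MeV
Mass defect = 811.220 MeV / (931.5 MeV/amu) = 0.8708749 amu
Constituent mass = 46(1.007825) + 48(1.0087) = 94.777550 amu
Atomic mass = 94.777550 − 0.8708749 = 93.9066751 amu ≈ 93.90668 amu (to 5 decimal places)

93.90668 amu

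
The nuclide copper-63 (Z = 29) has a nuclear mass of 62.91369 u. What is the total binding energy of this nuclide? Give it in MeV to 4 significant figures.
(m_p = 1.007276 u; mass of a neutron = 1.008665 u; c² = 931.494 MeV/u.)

Z = 29, so N = A − Z = 63 − 29 = 34.
Mass of separated nucleons = 29(1.007276) + 34(1.008665) = 29.211004 + 34.294610 = 63.505614 u
Δm = 63.505614 − 62.91369 = 0.591924 u
E_B = 0.591924 × 931.494 = 551.374 MeV

551.4 MeV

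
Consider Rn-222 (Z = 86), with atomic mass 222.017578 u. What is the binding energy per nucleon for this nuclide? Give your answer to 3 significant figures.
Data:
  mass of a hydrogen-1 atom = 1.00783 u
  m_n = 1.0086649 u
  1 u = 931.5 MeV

The nucleus contains 86 protons and 222 − 86 = 136 neutrons.
Σm = 86·m(¹H) + 136·m_n = 86.67338 + 137.1784264 = 223.8518064 u
Mass defect Δm = 223.8518064 − 222.017578 = 1.8342284 u
Converting to energy: 1.8342284 u × 931.5 MeV/u = 1708.58 MeV
Dividing by A = 222 gives 7.696 MeV per nucleon.

7.70 MeV/nucleon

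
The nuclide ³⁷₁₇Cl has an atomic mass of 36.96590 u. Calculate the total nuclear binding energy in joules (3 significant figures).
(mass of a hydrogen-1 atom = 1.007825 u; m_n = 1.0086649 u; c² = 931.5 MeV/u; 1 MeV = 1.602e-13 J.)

5.08e-11 J

With 17 protons and 20 neutrons (A = 37):
Σm = 17·m(¹H) + 20·m_n = 17.133025 + 20.1732980 = 37.3063230 u
Δm = 37.3063230 − 36.96590 = 0.3404230 u
Converting to energy: 0.3404230 u × 931.5 MeV/u = 317.104 MeV
In joules: 317.104 MeV × 1.602e-13 J/MeV = 5.0800e-11 J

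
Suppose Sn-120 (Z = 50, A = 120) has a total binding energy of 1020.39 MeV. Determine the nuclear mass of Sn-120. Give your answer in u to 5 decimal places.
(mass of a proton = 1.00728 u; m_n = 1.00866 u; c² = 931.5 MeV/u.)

Mass defect = 1020.39 MeV / (931.5 MeV/u) = 1.0954267 u
Constituent mass = 50(1.00728) + 70(1.00866) = 120.97020 u
Nuclear mass = 120.97020 − 1.0954267 = 119.8747733 u ≈ 119.87477 u (to 5 decimal places)

119.87477 u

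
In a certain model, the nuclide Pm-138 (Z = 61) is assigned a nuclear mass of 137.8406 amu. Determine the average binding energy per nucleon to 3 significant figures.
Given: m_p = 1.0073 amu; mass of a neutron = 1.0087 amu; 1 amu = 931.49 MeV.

With 61 protons and 77 neutrons (A = 138):
Mass of separated nucleons = 61(1.0073) + 77(1.0087) = 61.4453 + 77.6699 = 139.1152 amu
Δm = 139.1152 − 137.8406 = 1.2746 amu
Converting to energy: 1.2746 amu × 931.49 MeV/amu = 1187.28 MeV
Dividing by A = 138 gives 8.603 MeV per nucleon.

8.60 MeV/nucleon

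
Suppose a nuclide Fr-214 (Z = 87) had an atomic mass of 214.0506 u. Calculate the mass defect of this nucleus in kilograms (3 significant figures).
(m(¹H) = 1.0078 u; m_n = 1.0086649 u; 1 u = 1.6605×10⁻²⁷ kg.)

2.87e-27 kg

Z = 87, so N = A − Z = 214 − 87 = 127.
Mass of separated nucleons = 87(1.0078) + 127(1.0086649) = 87.6786 + 128.1004423 = 215.7790423 u
Mass defect Δm = 215.7790423 − 214.0506 = 1.7284423 u
In SI units: 1.7284423 u × 1.6605×10⁻²⁷ kg/u = 2.8701e-27 kg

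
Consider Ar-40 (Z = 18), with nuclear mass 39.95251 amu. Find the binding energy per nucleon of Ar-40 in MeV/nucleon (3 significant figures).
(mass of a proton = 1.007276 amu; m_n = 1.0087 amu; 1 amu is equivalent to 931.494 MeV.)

Z = 18, so N = A − Z = 40 − 18 = 22.
Σm = 18·m_p + 22·m_n = 18.130968 + 22.1914 = 40.322368 amu
Δm = 40.322368 − 39.95251 = 0.369858 amu
Binding energy = Δm·c² = 0.369858 × 931.494 MeV/amu = 344.521 MeV
BE/A = 344.521 MeV / 40 = 8.613 MeV/nucleon

8.61 MeV/nucleon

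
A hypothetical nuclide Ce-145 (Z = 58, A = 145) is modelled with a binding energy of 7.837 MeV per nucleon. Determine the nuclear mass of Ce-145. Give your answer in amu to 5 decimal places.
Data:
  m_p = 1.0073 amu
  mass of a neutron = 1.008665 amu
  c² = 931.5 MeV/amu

Total binding energy = 145 × 7.837 = 1136.365 MeV
Mass defect = 1136.365 MeV / (931.5 MeV/amu) = 1.2199302 amu
Constituent mass = 58(1.0073) + 87(1.008665) = 146.177255 amu
Nuclear mass = 146.177255 − 1.2199302 = 144.9573248 amu ≈ 144.95732 amu (to 5 decimal places)

144.95732 amu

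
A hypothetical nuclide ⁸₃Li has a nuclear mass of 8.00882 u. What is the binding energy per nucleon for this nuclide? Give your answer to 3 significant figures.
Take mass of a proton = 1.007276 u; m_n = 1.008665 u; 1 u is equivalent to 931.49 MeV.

Z = 3, so N = A − Z = 8 − 3 = 5.
Mass of separated nucleons = 3(1.007276) + 5(1.008665) = 3.021828 + 5.043325 = 8.065153 u
The mass defect is 8.065153 − 8.00882 = 0.056333 u.
E_B = 0.056333 × 931.49 = 52.4736 MeV
Per nucleon: 52.4736 / 8 = 6.559 MeV

6.56 MeV/nucleon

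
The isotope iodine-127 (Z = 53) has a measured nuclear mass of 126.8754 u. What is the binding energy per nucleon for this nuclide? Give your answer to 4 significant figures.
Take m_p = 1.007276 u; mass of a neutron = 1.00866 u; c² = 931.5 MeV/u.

Σm = 53·m_p + 74·m_n = 53.385628 + 74.64084 = 128.026468 u
Mass defect Δm = 128.026468 − 126.8754 = 1.151068 u
Converting to energy: 1.151068 u × 931.5 MeV/u = 1072.22 MeV
Per nucleon: 1072.22 / 127 = 8.443 MeV

8.443 MeV/nucleon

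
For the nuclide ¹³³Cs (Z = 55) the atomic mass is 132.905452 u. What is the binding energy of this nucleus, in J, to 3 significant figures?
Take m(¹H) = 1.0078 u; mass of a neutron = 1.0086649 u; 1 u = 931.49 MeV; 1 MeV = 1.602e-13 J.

With 55 protons and 78 neutrons (A = 133):
Σm = 55·m(¹H) + 78·m_n = 55.4290 + 78.6758622 = 134.1048622 u
The mass defect is 134.1048622 − 132.905452 = 1.1994102 u.
Binding energy = Δm·c² = 1.1994102 × 931.49 MeV/u = 1117.24 MeV
In joules: 1117.24 MeV × 1.602e-13 J/MeV = 1.7898e-10 J

1.79e-10 J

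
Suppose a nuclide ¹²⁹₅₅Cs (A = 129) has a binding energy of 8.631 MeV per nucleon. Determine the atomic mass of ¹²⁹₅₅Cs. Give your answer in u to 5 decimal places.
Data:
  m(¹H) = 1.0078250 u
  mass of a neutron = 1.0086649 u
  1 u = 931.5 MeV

Total binding energy = 129 × 8.631 = 1113.399 MeV
Mass defect = 1113.399 MeV / (931.5 MeV/u) = 1.1952754 u
Constituent mass = 55(1.0078250) + 74(1.0086649) = 130.0715776 u
Atomic mass = 130.0715776 − 1.1952754 = 128.8763022 u ≈ 128.87630 u (to 5 decimal places)

128.87630 u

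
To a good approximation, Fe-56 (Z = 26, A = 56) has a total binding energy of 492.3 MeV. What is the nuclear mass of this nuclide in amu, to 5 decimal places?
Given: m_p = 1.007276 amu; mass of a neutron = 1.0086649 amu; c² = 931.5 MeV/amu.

Mass defect = 492.3 MeV / (931.5 MeV/amu) = 0.5285024 amu
Constituent mass = 26(1.007276) + 30(1.0086649) = 56.4491230 amu
Nuclear mass = 56.4491230 − 0.5285024 = 55.9206206 amu ≈ 55.92062 amu (to 5 decimal places)

55.92062 amu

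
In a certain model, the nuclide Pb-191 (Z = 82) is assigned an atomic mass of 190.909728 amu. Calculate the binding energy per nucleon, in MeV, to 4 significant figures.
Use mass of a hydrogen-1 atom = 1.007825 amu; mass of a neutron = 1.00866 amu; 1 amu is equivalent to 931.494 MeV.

8.173 MeV/nucleon

Total constituent mass: 82 × 1.007825 + 109 × 1.00866 = 192.585590 amu
Δm = 192.585590 − 190.909728 = 1.675862 amu
E_B = 1.675862 × 931.494 = 1561.06 MeV
Per nucleon: 1561.06 / 191 = 8.173 MeV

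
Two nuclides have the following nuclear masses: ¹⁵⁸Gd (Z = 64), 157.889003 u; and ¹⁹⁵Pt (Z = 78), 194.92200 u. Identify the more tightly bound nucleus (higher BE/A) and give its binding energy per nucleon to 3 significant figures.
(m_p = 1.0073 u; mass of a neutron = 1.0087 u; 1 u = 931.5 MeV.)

¹⁵⁸Gd; 8.23 MeV/nucleon

¹⁵⁸Gd: Σm = 64(1.0073) + 94(1.0087) = 159.2850 u; Δm = 1.395997 u; E_B = 1300.4 MeV; E_B/A = 8.230 MeV
¹⁹⁵Pt: Σm = 78(1.0073) + 117(1.0087) = 196.5873 u; Δm = 1.66530 u; E_B = 1551.2 MeV; E_B/A = 7.955 MeV
¹⁵⁸Gd has the higher binding energy per nucleon, so it is the more tightly bound nucleus.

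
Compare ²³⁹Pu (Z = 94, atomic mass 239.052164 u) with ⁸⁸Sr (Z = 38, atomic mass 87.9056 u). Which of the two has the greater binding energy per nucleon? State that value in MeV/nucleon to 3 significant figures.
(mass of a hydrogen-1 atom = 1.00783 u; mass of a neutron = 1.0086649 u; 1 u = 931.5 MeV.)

⁸⁸Sr; 8.73 MeV/nucleon

²³⁹Pu: Σm = 94(1.00783) + 145(1.0086649) = 240.9924305 u; Δm = 1.9402665 u; E_B = 1807.4 MeV; E_B/A = 7.562 MeV
⁸⁸Sr: Σm = 38(1.00783) + 50(1.0086649) = 88.7307850 u; Δm = 0.8251850 u; E_B = 768.66 MeV; E_B/A = 8.7348 MeV
⁸⁸Sr has the higher binding energy per nucleon, so it is the more tightly bound nucleus.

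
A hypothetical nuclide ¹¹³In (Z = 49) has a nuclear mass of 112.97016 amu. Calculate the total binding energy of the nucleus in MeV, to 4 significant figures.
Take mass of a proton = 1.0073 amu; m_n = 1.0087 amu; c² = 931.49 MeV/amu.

Mass of separated nucleons = 49(1.0073) + 64(1.0087) = 49.3577 + 64.5568 = 113.9145 amu
Δm = 113.9145 − 112.97016 = 0.94434 amu
Binding energy = Δm·c² = 0.94434 × 931.49 MeV/amu = 879.643 MeV

879.6 MeV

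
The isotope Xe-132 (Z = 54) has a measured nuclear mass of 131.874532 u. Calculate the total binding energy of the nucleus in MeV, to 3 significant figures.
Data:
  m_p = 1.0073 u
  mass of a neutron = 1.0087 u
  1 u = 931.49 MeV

1120 MeV

Total constituent mass: 54 × 1.0073 + 78 × 1.0087 = 133.0728 u
The mass defect is 133.0728 − 131.874532 = 1.198268 u.
E_B = 1.198268 × 931.49 = 1116.17 MeV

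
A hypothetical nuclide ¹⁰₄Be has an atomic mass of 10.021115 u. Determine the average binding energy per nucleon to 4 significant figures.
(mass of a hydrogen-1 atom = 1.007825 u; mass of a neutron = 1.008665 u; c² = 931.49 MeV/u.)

5.792 MeV/nucleon

Σm = 4·m(¹H) + 6·m_n = 4.031300 + 6.051990 = 10.083290 u
Δm = 10.083290 − 10.021115 = 0.062175 u
Binding energy = Δm·c² = 0.062175 × 931.49 MeV/u = 57.9154 MeV
Per nucleon: 57.9154 / 10 = 5.792 MeV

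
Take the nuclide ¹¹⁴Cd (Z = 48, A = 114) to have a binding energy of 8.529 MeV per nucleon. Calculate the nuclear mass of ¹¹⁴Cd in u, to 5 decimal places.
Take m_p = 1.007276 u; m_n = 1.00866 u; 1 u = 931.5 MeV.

113.87700 u

Total binding energy = 114 × 8.529 = 972.306 MeV
Mass defect = 972.306 MeV / (931.5 MeV/u) = 1.0438068 u
Constituent mass = 48(1.007276) + 66(1.00866) = 114.920808 u
Nuclear mass = 114.920808 − 1.0438068 = 113.8770012 u ≈ 113.87700 u (to 5 decimal places)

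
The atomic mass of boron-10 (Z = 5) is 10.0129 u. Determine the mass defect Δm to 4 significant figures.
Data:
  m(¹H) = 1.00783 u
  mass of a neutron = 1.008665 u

With 5 protons and 5 neutrons (A = 10):
Mass of separated nucleons = 5(1.00783) + 5(1.008665) = 5.03915 + 5.043325 = 10.082475 u
Δm = 10.082475 − 10.0129 = 0.069575 u

0.06958 u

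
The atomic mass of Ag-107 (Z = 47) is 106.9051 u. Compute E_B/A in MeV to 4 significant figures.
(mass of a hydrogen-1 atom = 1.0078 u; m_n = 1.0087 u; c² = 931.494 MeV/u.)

Total constituent mass: 47 × 1.0078 + 60 × 1.0087 = 107.8886 u
Mass defect Δm = 107.8886 − 106.9051 = 0.9835 u
Converting to energy: 0.9835 u × 931.494 MeV/u = 916.124 MeV
Per nucleon: 916.124 / 107 = 8.562 MeV

8.562 MeV/nucleon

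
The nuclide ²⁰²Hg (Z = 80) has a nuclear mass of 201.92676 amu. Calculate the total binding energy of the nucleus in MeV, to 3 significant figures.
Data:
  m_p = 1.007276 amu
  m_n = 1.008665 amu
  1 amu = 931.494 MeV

Σm = 80·m_p + 122·m_n = 80.582080 + 123.057130 = 203.639210 amu
The mass defect is 203.639210 − 201.92676 = 1.712450 amu.
Binding energy = Δm·c² = 1.712450 × 931.494 MeV/amu = 1595.14 MeV

1600 MeV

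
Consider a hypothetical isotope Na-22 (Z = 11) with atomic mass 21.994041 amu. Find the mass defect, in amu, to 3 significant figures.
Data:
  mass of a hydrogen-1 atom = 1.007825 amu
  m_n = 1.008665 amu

Σm = 11·m(¹H) + 11·m_n = 11.086075 + 11.095315 = 22.181390 amu
Mass defect Δm = 22.181390 − 21.994041 = 0.187349 amu

0.187 amu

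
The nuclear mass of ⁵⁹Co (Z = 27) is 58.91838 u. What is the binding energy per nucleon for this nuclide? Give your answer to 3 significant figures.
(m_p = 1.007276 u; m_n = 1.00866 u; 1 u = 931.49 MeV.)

The nucleus contains 27 protons and 59 − 27 = 32 neutrons.
Mass of separated nucleons = 27(1.007276) + 32(1.00866) = 27.196452 + 32.27712 = 59.473572 u
Δm = 59.473572 − 58.91838 = 0.555192 u
Converting to energy: 0.555192 u × 931.49 MeV/u = 517.156 MeV
Dividing by A = 59 gives 8.765 MeV per nucleon.

8.77 MeV/nucleon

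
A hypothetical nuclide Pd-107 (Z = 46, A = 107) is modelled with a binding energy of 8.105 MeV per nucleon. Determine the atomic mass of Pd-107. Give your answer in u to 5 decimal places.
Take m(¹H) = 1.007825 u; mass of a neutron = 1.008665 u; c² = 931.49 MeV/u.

Total binding energy = 107 × 8.105 = 867.235 MeV
Mass defect = 867.235 MeV / (931.49 MeV/u) = 0.9310191 u
Constituent mass = 46(1.007825) + 61(1.008665) = 107.888515 u
Atomic mass = 107.888515 − 0.9310191 = 106.9574959 u ≈ 106.95750 u (to 5 decimal places)

106.95750 u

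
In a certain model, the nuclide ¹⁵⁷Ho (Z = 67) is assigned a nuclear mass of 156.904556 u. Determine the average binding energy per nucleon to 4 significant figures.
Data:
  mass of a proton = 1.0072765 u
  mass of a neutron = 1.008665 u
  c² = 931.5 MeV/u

Z = 67, so N = A − Z = 157 − 67 = 90.
Σm = 67·m_p + 90·m_n = 67.4875255 + 90.779850 = 158.2673755 u
Δm = 158.2673755 − 156.904556 = 1.3628195 u
E_B = 1.3628195 × 931.5 = 1269.47 MeV
Dividing by A = 157 gives 8.086 MeV per nucleon.

8.086 MeV/nucleon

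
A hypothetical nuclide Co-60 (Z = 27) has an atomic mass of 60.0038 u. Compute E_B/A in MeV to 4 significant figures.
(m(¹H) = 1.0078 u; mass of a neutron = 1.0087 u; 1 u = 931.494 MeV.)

7.668 MeV/nucleon

Total constituent mass: 27 × 1.0078 + 33 × 1.0087 = 60.4977 u
The mass defect is 60.4977 − 60.0038 = 0.4939 u.
Binding energy = Δm·c² = 0.4939 × 931.494 MeV/u = 460.065 MeV
BE/A = 460.065 MeV / 60 = 7.668 MeV/nucleon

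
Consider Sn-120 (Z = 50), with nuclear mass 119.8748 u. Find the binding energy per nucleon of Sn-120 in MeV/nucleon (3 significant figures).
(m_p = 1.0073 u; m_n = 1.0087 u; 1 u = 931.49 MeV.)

8.53 MeV/nucleon

Z = 50, so N = A − Z = 120 − 50 = 70.
Σm = 50·m_p + 70·m_n = 50.3650 + 70.6090 = 120.9740 u
Mass defect Δm = 120.9740 − 119.8748 = 1.0992 u
Converting to energy: 1.0992 u × 931.49 MeV/u = 1023.89 MeV
Per nucleon: 1023.89 / 120 = 8.532 MeV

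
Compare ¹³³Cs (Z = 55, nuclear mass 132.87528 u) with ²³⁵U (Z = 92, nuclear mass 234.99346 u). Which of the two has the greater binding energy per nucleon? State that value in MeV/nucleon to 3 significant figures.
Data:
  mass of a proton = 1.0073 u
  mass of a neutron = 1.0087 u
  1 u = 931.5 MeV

¹³³Cs: Σm = 55(1.0073) + 78(1.0087) = 134.0801 u; Δm = 1.20482 u; E_B = 1122.3 MeV; E_B/A = 8.438 MeV
²³⁵U: Σm = 92(1.0073) + 143(1.0087) = 236.9157 u; Δm = 1.92224 u; E_B = 1790.57 MeV; E_B/A = 7.619 MeV
¹³³Cs has the higher binding energy per nucleon, so it is the more tightly bound nucleus.

¹³³Cs; 8.44 MeV/nucleon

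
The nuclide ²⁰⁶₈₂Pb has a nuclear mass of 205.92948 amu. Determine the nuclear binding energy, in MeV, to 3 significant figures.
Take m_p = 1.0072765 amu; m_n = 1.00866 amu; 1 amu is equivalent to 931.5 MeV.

The nucleus contains 82 protons and 206 − 82 = 124 neutrons.
Σm = 82·m_p + 124·m_n = 82.5966730 + 125.07384 = 207.6705130 amu
The mass defect is 207.6705130 − 205.92948 = 1.7410330 amu.
E_B = 1.7410330 × 931.5 = 1621.77 MeV

1620 MeV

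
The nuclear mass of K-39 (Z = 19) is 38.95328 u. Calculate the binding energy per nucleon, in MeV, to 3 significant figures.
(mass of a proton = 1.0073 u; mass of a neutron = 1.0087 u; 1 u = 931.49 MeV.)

Z = 19, so N = A − Z = 39 − 19 = 20.
Total constituent mass: 19 × 1.0073 + 20 × 1.0087 = 39.3127 u
Mass defect Δm = 39.3127 − 38.95328 = 0.35942 u
Binding energy = Δm·c² = 0.35942 × 931.49 MeV/u = 334.796 MeV
Dividing by A = 39 gives 8.5845 MeV per nucleon.

8.58 MeV/nucleon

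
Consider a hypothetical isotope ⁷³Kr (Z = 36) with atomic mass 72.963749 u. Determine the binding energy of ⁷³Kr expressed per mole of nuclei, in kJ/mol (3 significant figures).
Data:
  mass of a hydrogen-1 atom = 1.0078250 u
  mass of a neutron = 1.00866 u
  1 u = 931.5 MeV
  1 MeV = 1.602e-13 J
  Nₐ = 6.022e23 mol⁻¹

5.74e+10 kJ/mol

The nucleus contains 36 protons and 73 − 36 = 37 neutrons.
Σm = 36·m(¹H) + 37·m_n = 36.2817000 + 37.32042 = 73.6021200 u
The mass defect is 73.6021200 − 72.963749 = 0.6383710 u.
Converting to energy: 0.6383710 u × 931.5 MeV/u = 594.643 MeV
Per nucleus in joules: 594.643 MeV × 1.602e-13 J/MeV = 9.5262e-11 J
Per mole: 9.5262e-11 J × 6.022e23 mol⁻¹ = 5.7367e+13 J/mol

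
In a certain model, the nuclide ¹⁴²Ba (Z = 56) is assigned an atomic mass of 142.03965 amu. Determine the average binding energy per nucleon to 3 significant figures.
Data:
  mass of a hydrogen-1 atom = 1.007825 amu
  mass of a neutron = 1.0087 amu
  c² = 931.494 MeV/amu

The nucleus contains 56 protons and 142 − 56 = 86 neutrons.
Σm = 56·m(¹H) + 86·m_n = 56.438200 + 86.7482 = 143.186400 amu
The mass defect is 143.186400 − 142.03965 = 1.146750 amu.
Binding energy = Δm·c² = 1.146750 × 931.494 MeV/amu = 1068.19 MeV
BE/A = 1068.19 MeV / 142 = 7.522 MeV/nucleon

7.52 MeV/nucleon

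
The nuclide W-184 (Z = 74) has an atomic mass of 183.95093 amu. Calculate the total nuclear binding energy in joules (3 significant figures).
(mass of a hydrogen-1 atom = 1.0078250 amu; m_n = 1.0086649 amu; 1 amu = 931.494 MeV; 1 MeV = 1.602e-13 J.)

2.36e-10 J

The nucleus contains 74 protons and 184 − 74 = 110 neutrons.
Total constituent mass: 74 × 1.0078250 + 110 × 1.0086649 = 185.5321890 amu
The mass defect is 185.5321890 − 183.95093 = 1.5812590 amu.
E_B = 1.5812590 × 931.494 = 1472.93 MeV
In joules: 1472.93 MeV × 1.602e-13 J/MeV = 2.3596e-10 J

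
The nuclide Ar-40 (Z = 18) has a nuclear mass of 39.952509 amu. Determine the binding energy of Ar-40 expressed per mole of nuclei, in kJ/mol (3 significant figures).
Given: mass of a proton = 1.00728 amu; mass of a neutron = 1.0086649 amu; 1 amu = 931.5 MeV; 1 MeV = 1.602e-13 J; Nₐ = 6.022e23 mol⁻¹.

The nucleus contains 18 protons and 40 − 18 = 22 neutrons.
Σm = 18·m_p + 22·m_n = 18.13104 + 22.1906278 = 40.3216678 amu
Mass defect Δm = 40.3216678 − 39.952509 = 0.3691588 amu
E_B = 0.3691588 × 931.5 = 343.871 MeV
Per nucleus in joules: 343.871 MeV × 1.602e-13 J/MeV = 5.5088e-11 J
Per mole: 5.5088e-11 J × 6.022e23 mol⁻¹ = 3.3174e+13 J/mol

3.32e+10 kJ/mol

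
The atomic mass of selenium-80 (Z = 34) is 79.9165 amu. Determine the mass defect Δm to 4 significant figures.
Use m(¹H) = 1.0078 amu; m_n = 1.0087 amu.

0.7489 amu

The nucleus contains 34 protons and 80 − 34 = 46 neutrons.
Σm = 34·m(¹H) + 46·m_n = 34.2652 + 46.4002 = 80.6654 amu
Δm = 80.6654 − 79.9165 = 0.7489 amu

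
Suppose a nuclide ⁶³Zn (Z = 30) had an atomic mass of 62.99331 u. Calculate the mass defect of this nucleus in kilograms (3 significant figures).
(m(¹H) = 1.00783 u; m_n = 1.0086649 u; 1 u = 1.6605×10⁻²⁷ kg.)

8.76e-28 kg

Z = 30, so N = A − Z = 63 − 30 = 33.
Total constituent mass: 30 × 1.00783 + 33 × 1.0086649 = 63.5208417 u
Mass defect Δm = 63.5208417 − 62.99331 = 0.5275317 u
In SI units: 0.5275317 u × 1.6605×10⁻²⁷ kg/u = 8.7597e-28 kg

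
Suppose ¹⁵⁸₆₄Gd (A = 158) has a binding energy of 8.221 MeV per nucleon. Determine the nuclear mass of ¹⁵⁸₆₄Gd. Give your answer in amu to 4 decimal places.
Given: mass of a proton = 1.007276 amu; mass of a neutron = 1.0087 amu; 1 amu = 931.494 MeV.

157.8890 amu

Total binding energy = 158 × 8.221 = 1298.918 MeV
Mass defect = 1298.918 MeV / (931.494 MeV/amu) = 1.394446 amu
Constituent mass = 64(1.007276) + 94(1.0087) = 159.283464 amu
Nuclear mass = 159.283464 − 1.394446 = 157.889018 amu ≈ 157.8890 amu (to 4 decimal places)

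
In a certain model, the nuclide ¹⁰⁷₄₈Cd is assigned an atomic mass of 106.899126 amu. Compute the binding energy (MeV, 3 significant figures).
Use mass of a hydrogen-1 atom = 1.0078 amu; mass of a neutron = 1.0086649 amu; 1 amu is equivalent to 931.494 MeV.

919 MeV

Mass of separated nucleons = 48(1.0078) + 59(1.0086649) = 48.3744 + 59.5112291 = 107.8856291 amu
Δm = 107.8856291 − 106.899126 = 0.9865031 amu
E_B = 0.9865031 × 931.494 = 918.922 MeV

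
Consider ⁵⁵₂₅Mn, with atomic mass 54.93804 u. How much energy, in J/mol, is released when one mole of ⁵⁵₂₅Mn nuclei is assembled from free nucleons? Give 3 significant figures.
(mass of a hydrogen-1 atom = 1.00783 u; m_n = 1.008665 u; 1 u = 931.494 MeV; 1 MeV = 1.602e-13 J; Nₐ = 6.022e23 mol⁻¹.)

4.65e+13 J/mol

Total constituent mass: 25 × 1.00783 + 30 × 1.008665 = 55.455700 u
Δm = 55.455700 − 54.93804 = 0.517660 u
Binding energy = Δm·c² = 0.517660 × 931.494 MeV/u = 482.197 MeV
Per nucleus in joules: 482.197 MeV × 1.602e-13 J/MeV = 7.7248e-11 J
Per mole: 7.7248e-11 J × 6.022e23 mol⁻¹ = 4.6519e+13 J/mol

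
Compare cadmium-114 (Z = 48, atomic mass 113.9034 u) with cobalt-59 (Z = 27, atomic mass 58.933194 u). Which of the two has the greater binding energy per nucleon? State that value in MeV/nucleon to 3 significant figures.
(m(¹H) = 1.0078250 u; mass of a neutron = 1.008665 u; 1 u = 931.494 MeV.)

cadmium-114: Σm = 48(1.0078250) + 66(1.008665) = 114.9474900 u; Δm = 1.0440900 u; E_B = 972.56 MeV; E_B/A = 8.531 MeV
cobalt-59: Σm = 27(1.0078250) + 32(1.008665) = 59.4885550 u; Δm = 0.5553610 u; E_B = 517.32 MeV; E_B/A = 8.768 MeV
cobalt-59 has the higher binding energy per nucleon, so it is the more tightly bound nucleus.

cobalt-59; 8.77 MeV/nucleon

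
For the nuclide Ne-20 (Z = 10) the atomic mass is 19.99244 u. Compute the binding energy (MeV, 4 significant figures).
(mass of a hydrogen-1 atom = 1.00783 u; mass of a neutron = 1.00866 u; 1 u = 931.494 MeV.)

160.6 MeV

Z = 10, so N = A − Z = 20 − 10 = 10.
Mass of separated nucleons = 10(1.00783) + 10(1.00866) = 10.07830 + 10.08660 = 20.16490 u
The mass defect is 20.16490 − 19.99244 = 0.17246 u.
E_B = 0.17246 × 931.494 = 160.645 MeV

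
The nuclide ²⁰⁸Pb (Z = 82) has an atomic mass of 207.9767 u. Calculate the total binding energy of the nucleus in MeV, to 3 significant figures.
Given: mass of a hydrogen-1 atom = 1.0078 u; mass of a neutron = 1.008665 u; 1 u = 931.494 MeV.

Total constituent mass: 82 × 1.0078 + 126 × 1.008665 = 209.731390 u
Δm = 209.731390 − 207.9767 = 1.754690 u
E_B = 1.754690 × 931.494 = 1634.48 MeV

1630 MeV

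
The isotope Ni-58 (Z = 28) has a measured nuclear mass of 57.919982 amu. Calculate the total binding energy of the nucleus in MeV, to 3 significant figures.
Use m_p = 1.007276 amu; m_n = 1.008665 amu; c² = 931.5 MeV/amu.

506 MeV

The nucleus contains 28 protons and 58 − 28 = 30 neutrons.
Total constituent mass: 28 × 1.007276 + 30 × 1.008665 = 58.463678 amu
Δm = 58.463678 − 57.919982 = 0.543696 amu
Converting to energy: 0.543696 amu × 931.5 MeV/amu = 506.453 MeV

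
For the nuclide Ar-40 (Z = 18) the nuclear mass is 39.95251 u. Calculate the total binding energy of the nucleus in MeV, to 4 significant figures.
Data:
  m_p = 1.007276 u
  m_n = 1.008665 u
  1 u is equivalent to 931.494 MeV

343.8 MeV

Total constituent mass: 18 × 1.007276 + 22 × 1.008665 = 40.321598 u
The mass defect is 40.321598 − 39.95251 = 0.369088 u.
Binding energy = Δm·c² = 0.369088 × 931.494 MeV/u = 343.803 MeV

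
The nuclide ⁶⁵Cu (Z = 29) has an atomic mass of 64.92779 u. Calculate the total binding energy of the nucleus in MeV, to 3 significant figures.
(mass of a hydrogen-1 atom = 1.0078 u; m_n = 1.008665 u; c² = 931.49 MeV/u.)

569 MeV

Total constituent mass: 29 × 1.0078 + 36 × 1.008665 = 65.538140 u
The mass defect is 65.538140 − 64.92779 = 0.610350 u.
Binding energy = Δm·c² = 0.610350 × 931.49 MeV/u = 568.535 MeV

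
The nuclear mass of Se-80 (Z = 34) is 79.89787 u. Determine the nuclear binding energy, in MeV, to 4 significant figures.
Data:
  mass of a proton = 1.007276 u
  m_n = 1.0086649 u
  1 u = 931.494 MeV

696.9 MeV

Mass of separated nucleons = 34(1.007276) + 46(1.0086649) = 34.247384 + 46.3985854 = 80.6459694 u
Mass defect Δm = 80.6459694 − 79.89787 = 0.7480994 u
Converting to energy: 0.7480994 u × 931.494 MeV/u = 696.850 MeV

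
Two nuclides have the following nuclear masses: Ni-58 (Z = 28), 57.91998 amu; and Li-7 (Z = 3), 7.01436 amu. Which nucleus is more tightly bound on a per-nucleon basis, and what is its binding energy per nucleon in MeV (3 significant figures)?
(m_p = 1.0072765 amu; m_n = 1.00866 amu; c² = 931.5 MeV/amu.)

Ni-58; 8.73 MeV/nucleon

Ni-58: Σm = 28(1.0072765) + 30(1.00866) = 58.4635420 amu; Δm = 0.5435620 amu; E_B = 506.33 MeV; E_B/A = 8.730 MeV
Li-7: Σm = 3(1.0072765) + 4(1.00866) = 7.0564695 amu; Δm = 0.0421095 amu; E_B = 39.225 MeV; E_B/A = 5.604 MeV
Ni-58 has the higher binding energy per nucleon, so it is the more tightly bound nucleus.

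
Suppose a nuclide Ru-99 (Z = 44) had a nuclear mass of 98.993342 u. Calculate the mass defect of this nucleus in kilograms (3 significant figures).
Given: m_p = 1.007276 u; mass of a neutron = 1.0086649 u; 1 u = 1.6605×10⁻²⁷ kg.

1.33e-27 kg

Z = 44, so N = A − Z = 99 − 44 = 55.
Mass of separated nucleons = 44(1.007276) + 55(1.0086649) = 44.320144 + 55.4765695 = 99.7967135 u
Δm = 99.7967135 − 98.993342 = 0.8033715 u
In SI units: 0.8033715 u × 1.6605×10⁻²⁷ kg/u = 1.3340e-27 kg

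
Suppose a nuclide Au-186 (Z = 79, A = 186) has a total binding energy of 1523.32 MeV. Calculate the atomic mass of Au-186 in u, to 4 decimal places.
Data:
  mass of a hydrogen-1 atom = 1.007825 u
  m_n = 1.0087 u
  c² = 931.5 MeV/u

Mass defect = 1523.32 MeV / (931.5 MeV/u) = 1.635341 u
Constituent mass = 79(1.007825) + 107(1.0087) = 187.549075 u
Atomic mass = 187.549075 − 1.635341 = 185.913734 u ≈ 185.9137 u (to 4 decimal places)

185.9137 u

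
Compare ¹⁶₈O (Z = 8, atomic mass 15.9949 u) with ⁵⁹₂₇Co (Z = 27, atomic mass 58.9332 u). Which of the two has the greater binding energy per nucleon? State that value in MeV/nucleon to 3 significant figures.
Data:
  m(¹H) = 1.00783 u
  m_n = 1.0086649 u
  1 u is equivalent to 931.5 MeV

⁵⁹₂₇Co; 8.77 MeV/nucleon

¹⁶₈O: Σm = 8(1.00783) + 8(1.0086649) = 16.1319592 u; Δm = 0.1370592 u; E_B = 127.67 MeV; E_B/A = 7.979 MeV
⁵⁹₂₇Co: Σm = 27(1.00783) + 32(1.0086649) = 59.4886868 u; Δm = 0.5554868 u; E_B = 517.44 MeV; E_B/A = 8.770 MeV
⁵⁹₂₇Co has the higher binding energy per nucleon, so it is the more tightly bound nucleus.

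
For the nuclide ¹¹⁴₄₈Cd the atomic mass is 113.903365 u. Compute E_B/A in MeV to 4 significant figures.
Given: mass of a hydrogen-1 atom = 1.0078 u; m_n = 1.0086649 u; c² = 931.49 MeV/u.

8.522 MeV/nucleon

With 48 protons and 66 neutrons (A = 114):
Σm = 48·m(¹H) + 66·m_n = 48.3744 + 66.5718834 = 114.9462834 u
The mass defect is 114.9462834 − 113.903365 = 1.0429184 u.
Converting to energy: 1.0429184 u × 931.49 MeV/u = 971.468 MeV
Per nucleon: 971.468 / 114 = 8.522 MeV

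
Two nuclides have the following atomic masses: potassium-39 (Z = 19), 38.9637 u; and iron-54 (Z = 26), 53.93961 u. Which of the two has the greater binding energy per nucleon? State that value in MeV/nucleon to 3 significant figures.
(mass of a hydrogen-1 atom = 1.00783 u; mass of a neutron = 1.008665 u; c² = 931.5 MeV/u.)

iron-54; 8.74 MeV/nucleon

potassium-39: Σm = 19(1.00783) + 20(1.008665) = 39.322070 u; Δm = 0.358370 u; E_B = 333.822 MeV; E_B/A = 8.560 MeV
iron-54: Σm = 26(1.00783) + 28(1.008665) = 54.446200 u; Δm = 0.506590 u; E_B = 471.89 MeV; E_B/A = 8.739 MeV
iron-54 has the higher binding energy per nucleon, so it is the more tightly bound nucleus.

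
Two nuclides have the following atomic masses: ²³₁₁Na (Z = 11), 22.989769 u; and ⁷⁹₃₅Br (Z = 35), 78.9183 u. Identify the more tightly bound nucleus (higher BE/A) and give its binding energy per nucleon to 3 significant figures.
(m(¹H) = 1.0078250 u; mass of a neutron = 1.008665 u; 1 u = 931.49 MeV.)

⁷⁹₃₅Br; 8.69 MeV/nucleon

²³₁₁Na: Σm = 11(1.0078250) + 12(1.008665) = 23.1900550 u; Δm = 0.2002860 u; E_B = 186.56 MeV; E_B/A = 8.111 MeV
⁷⁹₃₅Br: Σm = 35(1.0078250) + 44(1.008665) = 79.6551350 u; Δm = 0.7368350 u; E_B = 686.35 MeV; E_B/A = 8.688 MeV
⁷⁹₃₅Br has the higher binding energy per nucleon, so it is the more tightly bound nucleus.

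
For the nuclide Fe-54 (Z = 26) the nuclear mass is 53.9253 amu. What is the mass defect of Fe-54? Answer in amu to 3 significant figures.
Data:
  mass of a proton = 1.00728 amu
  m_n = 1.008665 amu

0.507 amu

The nucleus contains 26 protons and 54 − 26 = 28 neutrons.
Total constituent mass: 26 × 1.00728 + 28 × 1.008665 = 54.431900 amu
Mass defect Δm = 54.431900 − 53.9253 = 0.506600 amu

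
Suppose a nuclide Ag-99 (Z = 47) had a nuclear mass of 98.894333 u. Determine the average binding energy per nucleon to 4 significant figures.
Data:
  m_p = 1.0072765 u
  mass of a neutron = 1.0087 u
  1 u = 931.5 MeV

Mass of separated nucleons = 47(1.0072765) + 52(1.0087) = 47.3419955 + 52.4524 = 99.7943955 u
Δm = 99.7943955 − 98.894333 = 0.9000625 u
E_B = 0.9000625 × 931.5 = 838.408 MeV
BE/A = 838.408 MeV / 99 = 8.469 MeV/nucleon

8.469 MeV/nucleon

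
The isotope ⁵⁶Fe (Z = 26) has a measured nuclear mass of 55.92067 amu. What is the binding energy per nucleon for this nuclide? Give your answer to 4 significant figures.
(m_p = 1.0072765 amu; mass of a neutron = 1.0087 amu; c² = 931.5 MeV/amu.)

Total constituent mass: 26 × 1.0072765 + 30 × 1.0087 = 56.4501890 amu
Δm = 56.4501890 − 55.92067 = 0.5295190 amu
E_B = 0.5295190 × 931.5 = 493.247 MeV
Dividing by A = 56 gives 8.808 MeV per nucleon.

8.808 MeV/nucleon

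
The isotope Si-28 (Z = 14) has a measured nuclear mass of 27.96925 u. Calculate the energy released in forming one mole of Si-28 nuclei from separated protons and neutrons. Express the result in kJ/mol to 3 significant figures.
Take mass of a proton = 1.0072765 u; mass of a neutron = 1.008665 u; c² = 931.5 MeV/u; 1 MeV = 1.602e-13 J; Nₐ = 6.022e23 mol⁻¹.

2.28e+10 kJ/mol

With 14 protons and 14 neutrons (A = 28):
Σm = 14·m_p + 14·m_n = 14.1018710 + 14.121310 = 28.2231810 u
Δm = 28.2231810 − 27.96925 = 0.2539310 u
Binding energy = Δm·c² = 0.2539310 × 931.5 MeV/u = 236.537 MeV
Per nucleus in joules: 236.537 MeV × 1.602e-13 J/MeV = 3.7893e-11 J
Per mole: 3.7893e-11 J × 6.022e23 mol⁻¹ = 2.2819e+13 J/mol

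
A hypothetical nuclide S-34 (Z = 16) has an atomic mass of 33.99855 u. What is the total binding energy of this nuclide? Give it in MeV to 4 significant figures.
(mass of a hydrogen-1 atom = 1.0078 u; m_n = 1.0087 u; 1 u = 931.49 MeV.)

Total constituent mass: 16 × 1.0078 + 18 × 1.0087 = 34.2814 u
Δm = 34.2814 − 33.99855 = 0.28285 u
E_B = 0.28285 × 931.49 = 263.472 MeV

263.5 MeV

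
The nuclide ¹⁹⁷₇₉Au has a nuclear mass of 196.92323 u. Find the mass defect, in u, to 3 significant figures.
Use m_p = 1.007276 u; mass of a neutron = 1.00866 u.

1.67 u

Z = 79, so N = A − Z = 197 − 79 = 118.
Σm = 79·m_p + 118·m_n = 79.574804 + 119.02188 = 198.596684 u
Δm = 198.596684 − 196.92323 = 1.673454 u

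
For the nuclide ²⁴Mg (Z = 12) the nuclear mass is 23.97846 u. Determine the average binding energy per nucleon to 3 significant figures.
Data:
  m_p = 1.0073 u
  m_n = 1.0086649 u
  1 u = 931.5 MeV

8.27 MeV/nucleon

With 12 protons and 12 neutrons (A = 24):
Total constituent mass: 12 × 1.0073 + 12 × 1.0086649 = 24.1915788 u
Δm = 24.1915788 − 23.97846 = 0.2131188 u
E_B = 0.2131188 × 931.5 = 198.520 MeV
Per nucleon: 198.520 / 24 = 8.272 MeV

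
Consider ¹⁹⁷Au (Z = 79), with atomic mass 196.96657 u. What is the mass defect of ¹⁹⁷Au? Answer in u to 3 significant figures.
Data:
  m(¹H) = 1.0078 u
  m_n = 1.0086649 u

1.67 u

The nucleus contains 79 protons and 197 − 79 = 118 neutrons.
Σm = 79·m(¹H) + 118·m_n = 79.6162 + 119.0224582 = 198.6386582 u
Mass defect Δm = 198.6386582 − 196.96657 = 1.6720882 u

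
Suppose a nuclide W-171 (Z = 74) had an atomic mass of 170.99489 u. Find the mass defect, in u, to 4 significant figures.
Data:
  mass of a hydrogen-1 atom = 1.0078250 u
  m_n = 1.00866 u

Mass of separated nucleons = 74(1.0078250) + 97(1.00866) = 74.5790500 + 97.84002 = 172.4190700 u
Δm = 172.4190700 − 170.99489 = 1.4241800 u

1.424 u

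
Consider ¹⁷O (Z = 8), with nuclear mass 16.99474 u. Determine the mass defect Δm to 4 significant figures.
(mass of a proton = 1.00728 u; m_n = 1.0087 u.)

0.1418 u

The nucleus contains 8 protons and 17 − 8 = 9 neutrons.
Mass of separated nucleons = 8(1.00728) + 9(1.0087) = 8.05824 + 9.0783 = 17.13654 u
Δm = 17.13654 − 16.99474 = 0.14180 u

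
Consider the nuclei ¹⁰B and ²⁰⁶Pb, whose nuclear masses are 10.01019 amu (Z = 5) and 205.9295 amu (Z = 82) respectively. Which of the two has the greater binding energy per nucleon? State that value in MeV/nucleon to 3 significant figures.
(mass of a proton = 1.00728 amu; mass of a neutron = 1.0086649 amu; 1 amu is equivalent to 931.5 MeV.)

¹⁰B: Σm = 5(1.00728) + 5(1.0086649) = 10.0797245 amu; Δm = 0.0695345 amu; E_B = 64.771 MeV; E_B/A = 6.477 MeV
²⁰⁶Pb: Σm = 82(1.00728) + 124(1.0086649) = 207.6714076 amu; Δm = 1.7419076 amu; E_B = 1622.6 MeV; E_B/A = 7.877 MeV
²⁰⁶Pb has the higher binding energy per nucleon, so it is the more tightly bound nucleus.

²⁰⁶Pb; 7.88 MeV/nucleon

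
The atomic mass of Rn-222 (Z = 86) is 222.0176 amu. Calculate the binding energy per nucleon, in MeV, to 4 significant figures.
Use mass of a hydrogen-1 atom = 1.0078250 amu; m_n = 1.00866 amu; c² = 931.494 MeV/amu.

Z = 86, so N = A − Z = 222 − 86 = 136.
Σm = 86·m(¹H) + 136·m_n = 86.6729500 + 137.17776 = 223.8507100 amu
The mass defect is 223.8507100 − 222.0176 = 1.8331100 amu.
Converting to energy: 1.8331100 amu × 931.494 MeV/amu = 1707.53 MeV
BE/A = 1707.53 MeV / 222 = 7.692 MeV/nucleon

7.692 MeV/nucleon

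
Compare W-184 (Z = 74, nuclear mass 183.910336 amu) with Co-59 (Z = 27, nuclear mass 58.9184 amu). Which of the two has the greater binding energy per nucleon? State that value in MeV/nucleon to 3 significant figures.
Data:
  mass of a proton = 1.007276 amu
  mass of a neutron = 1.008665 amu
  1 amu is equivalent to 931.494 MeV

Co-59; 8.77 MeV/nucleon

W-184: Σm = 74(1.007276) + 110(1.008665) = 185.491574 amu; Δm = 1.581238 amu; E_B = 1472.914 MeV; E_B/A = 8.00497 MeV
Co-59: Σm = 27(1.007276) + 32(1.008665) = 59.473732 amu; Δm = 0.555332 amu; E_B = 517.29 MeV; E_B/A = 8.768 MeV
Co-59 has the higher binding energy per nucleon, so it is the more tightly bound nucleus.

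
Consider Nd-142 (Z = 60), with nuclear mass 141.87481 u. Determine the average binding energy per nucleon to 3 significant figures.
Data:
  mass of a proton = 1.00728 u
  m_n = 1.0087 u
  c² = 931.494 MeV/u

Z = 60, so N = A − Z = 142 − 60 = 82.
Total constituent mass: 60 × 1.00728 + 82 × 1.0087 = 143.15020 u
The mass defect is 143.15020 − 141.87481 = 1.27539 u.
Binding energy = Δm·c² = 1.27539 × 931.494 MeV/u = 1188.02 MeV
BE/A = 1188.02 MeV / 142 = 8.366 MeV/nucleon

8.37 MeV/nucleon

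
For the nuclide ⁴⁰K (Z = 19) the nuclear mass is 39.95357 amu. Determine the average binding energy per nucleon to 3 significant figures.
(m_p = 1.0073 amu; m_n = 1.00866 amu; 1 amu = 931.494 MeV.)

The nucleus contains 19 protons and 40 − 19 = 21 neutrons.
Total constituent mass: 19 × 1.0073 + 21 × 1.00866 = 40.32056 amu
The mass defect is 40.32056 − 39.95357 = 0.36699 amu.
E_B = 0.36699 × 931.494 = 341.849 MeV
Dividing by A = 40 gives 8.546 MeV per nucleon.

8.55 MeV/nucleon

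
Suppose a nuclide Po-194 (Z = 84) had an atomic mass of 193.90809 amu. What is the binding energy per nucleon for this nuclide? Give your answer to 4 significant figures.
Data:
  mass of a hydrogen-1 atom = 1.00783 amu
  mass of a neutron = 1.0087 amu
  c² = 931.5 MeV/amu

8.194 MeV/nucleon

Σm = 84·m(¹H) + 110·m_n = 84.65772 + 110.9570 = 195.61472 amu
The mass defect is 195.61472 − 193.90809 = 1.70663 amu.
Converting to energy: 1.70663 amu × 931.5 MeV/amu = 1589.73 MeV
Per nucleon: 1589.73 / 194 = 8.194 MeV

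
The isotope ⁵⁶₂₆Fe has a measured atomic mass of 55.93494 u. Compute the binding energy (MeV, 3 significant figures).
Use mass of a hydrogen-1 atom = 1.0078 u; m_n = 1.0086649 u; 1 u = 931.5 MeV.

Mass of separated nucleons = 26(1.0078) + 30(1.0086649) = 26.2028 + 30.2599470 = 56.4627470 u
Mass defect Δm = 56.4627470 − 55.93494 = 0.5278070 u
E_B = 0.5278070 × 931.5 = 491.652 MeV

492 MeV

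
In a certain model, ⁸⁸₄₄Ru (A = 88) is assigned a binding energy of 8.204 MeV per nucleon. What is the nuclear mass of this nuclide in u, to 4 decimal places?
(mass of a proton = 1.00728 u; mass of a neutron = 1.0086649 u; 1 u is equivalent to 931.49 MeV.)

Total binding energy = 88 × 8.204 = 721.952 MeV
Mass defect = 721.952 MeV / (931.49 MeV/u) = 0.775051 u
Constituent mass = 44(1.00728) + 44(1.0086649) = 88.7015756 u
Nuclear mass = 88.7015756 − 0.775051 = 87.9265246 u ≈ 87.9265 u (to 4 decimal places)

87.9265 u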